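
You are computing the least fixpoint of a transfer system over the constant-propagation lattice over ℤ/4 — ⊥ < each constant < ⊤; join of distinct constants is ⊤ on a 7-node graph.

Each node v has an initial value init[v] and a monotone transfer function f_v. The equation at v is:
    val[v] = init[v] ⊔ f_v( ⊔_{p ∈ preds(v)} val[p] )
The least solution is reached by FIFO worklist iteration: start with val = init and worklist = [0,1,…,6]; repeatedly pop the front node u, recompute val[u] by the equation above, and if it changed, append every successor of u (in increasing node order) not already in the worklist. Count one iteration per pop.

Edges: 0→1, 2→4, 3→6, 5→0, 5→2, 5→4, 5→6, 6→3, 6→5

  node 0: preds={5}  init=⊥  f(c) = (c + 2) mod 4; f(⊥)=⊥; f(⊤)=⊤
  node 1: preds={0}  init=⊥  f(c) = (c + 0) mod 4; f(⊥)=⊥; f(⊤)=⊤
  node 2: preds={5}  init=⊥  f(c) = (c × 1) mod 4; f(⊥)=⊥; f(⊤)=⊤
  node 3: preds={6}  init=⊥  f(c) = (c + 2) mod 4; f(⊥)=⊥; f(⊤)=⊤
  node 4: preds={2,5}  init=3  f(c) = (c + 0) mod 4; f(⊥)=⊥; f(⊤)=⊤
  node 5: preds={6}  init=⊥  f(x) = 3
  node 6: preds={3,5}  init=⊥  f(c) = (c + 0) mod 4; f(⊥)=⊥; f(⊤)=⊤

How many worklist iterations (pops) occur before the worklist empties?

Worklist (17 pops):
  #1 pop 0: in=⊥ → ⊥ (no change)
  #2 pop 1: in=⊥ → ⊥ (no change)
  #3 pop 2: in=⊥ → ⊥ (no change)
  #4 pop 3: in=⊥ → ⊥ (no change)
  #5 pop 4: in=⊥ → 3 (no change)
  #6 pop 5: in=⊥ → 3 (was ⊥); enqueue [0,2,4]
  #7 pop 6: in=3 → 3 (was ⊥); enqueue [3,5]
  #8 pop 0: in=3 → 1 (was ⊥); enqueue [1]
  #9 pop 2: in=3 → 3 (was ⊥); enqueue []
  #10 pop 4: in=3 → 3 (no change)
  #11 pop 3: in=3 → 1 (was ⊥); enqueue [6]
  #12 pop 5: in=3 → 3 (no change)
  #13 pop 1: in=1 → 1 (was ⊥); enqueue []
  #14 pop 6: in=⊤ → ⊤ (was 3); enqueue [3,5]
  #15 pop 3: in=⊤ → ⊤ (was 1); enqueue [6]
  #16 pop 5: in=⊤ → 3 (no change)
  #17 pop 6: in=⊤ → ⊤ (no change)

Fixpoint:
  val[0] = 1
  val[1] = 1
  val[2] = 3
  val[3] = ⊤
  val[4] = 3
  val[5] = 3
  val[6] = ⊤

17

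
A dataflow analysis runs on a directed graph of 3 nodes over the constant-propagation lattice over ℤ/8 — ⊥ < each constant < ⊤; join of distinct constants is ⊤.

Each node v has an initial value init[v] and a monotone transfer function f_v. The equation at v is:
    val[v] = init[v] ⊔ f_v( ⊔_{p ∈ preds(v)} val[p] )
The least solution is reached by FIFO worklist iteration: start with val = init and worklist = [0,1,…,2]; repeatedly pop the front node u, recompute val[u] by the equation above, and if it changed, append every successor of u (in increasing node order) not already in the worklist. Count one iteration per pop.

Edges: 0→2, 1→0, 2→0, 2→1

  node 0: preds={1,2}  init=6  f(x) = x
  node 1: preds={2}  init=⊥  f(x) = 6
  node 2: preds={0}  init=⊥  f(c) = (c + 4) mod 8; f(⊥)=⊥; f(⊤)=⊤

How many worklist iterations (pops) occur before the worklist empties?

Trace (8 dequeues):
  [1] u=0 | in ⊥ | out 6 | ==
  [2] u=1 | in ⊥ | out 6 | prev ⊥ | push {0}
  [3] u=2 | in 6 | out 2 | prev ⊥ | push {1}
  [4] u=0 | in ⊤ | out ⊤ | prev 6 | push {2}
  [5] u=1 | in 2 | out 6 | ==
  [6] u=2 | in ⊤ | out ⊤ | prev 2 | push {0,1}
  [7] u=0 | in ⊤ | out ⊤ | ==
  [8] u=1 | in ⊤ | out 6 | ==

Converged values:
  [0] ⊤
  [1] 6
  [2] ⊤

8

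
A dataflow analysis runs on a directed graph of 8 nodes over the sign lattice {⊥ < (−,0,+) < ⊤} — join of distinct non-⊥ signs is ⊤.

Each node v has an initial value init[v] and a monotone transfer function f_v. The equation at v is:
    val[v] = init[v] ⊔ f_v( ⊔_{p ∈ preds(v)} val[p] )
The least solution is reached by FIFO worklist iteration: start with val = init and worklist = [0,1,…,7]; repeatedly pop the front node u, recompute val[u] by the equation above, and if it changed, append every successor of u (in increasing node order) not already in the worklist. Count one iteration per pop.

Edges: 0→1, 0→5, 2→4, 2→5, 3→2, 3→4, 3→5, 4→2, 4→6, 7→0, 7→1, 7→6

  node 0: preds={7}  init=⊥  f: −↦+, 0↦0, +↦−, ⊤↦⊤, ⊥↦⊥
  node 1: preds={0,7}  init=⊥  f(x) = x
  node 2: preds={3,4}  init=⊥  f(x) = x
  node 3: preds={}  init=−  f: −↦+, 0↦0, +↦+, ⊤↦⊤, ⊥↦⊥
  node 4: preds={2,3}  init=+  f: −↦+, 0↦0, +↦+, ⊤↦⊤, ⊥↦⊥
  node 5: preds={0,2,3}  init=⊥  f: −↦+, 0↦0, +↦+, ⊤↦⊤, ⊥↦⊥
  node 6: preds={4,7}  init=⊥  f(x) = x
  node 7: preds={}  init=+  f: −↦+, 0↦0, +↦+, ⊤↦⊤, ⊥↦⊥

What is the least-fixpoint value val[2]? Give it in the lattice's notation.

⊤

Worklist (9 pops):
  #1 pop 0: in=+ → − (was ⊥); enqueue []
  #2 pop 1: in=⊤ → ⊤ (was ⊥); enqueue []
  #3 pop 2: in=⊤ → ⊤ (was ⊥); enqueue []
  #4 pop 3: in=⊥ → − (no change)
  #5 pop 4: in=⊤ → ⊤ (was +); enqueue [2]
  #6 pop 5: in=⊤ → ⊤ (was ⊥); enqueue []
  #7 pop 6: in=⊤ → ⊤ (was ⊥); enqueue []
  #8 pop 7: in=⊥ → + (no change)
  #9 pop 2: in=⊤ → ⊤ (no change)

Fixpoint:
  val[0] = −
  val[1] = ⊤
  val[2] = ⊤
  val[3] = −
  val[4] = ⊤
  val[5] = ⊤
  val[6] = ⊤
  val[7] = +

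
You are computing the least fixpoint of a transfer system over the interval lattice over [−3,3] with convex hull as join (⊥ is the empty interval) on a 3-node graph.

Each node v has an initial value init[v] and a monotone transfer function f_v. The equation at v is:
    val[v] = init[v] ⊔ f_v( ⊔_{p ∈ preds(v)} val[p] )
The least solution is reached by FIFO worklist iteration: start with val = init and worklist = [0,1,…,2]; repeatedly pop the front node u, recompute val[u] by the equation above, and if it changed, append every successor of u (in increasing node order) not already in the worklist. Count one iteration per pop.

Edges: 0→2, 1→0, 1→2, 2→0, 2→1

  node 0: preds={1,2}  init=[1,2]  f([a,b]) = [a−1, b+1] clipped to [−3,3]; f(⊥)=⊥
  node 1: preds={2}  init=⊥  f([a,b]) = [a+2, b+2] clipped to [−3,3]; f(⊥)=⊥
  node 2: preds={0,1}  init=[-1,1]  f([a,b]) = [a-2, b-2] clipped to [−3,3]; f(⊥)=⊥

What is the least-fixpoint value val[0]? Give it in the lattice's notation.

Trace (7 dequeues):
  [1] u=0 | in [-1,1] | out [-2,2] | prev [1,2] | push {}
  [2] u=1 | in [-1,1] | out [1,3] | prev ⊥ | push {0}
  [3] u=2 | in [-2,3] | out [-3,1] | prev [-1,1] | push {1}
  [4] u=0 | in [-3,3] | out [-3,3] | prev [-2,2] | push {2}
  [5] u=1 | in [-3,1] | out [-1,3] | prev [1,3] | push {0}
  [6] u=2 | in [-3,3] | out [-3,1] | ==
  [7] u=0 | in [-3,3] | out [-3,3] | ==

Converged values:
  [0] [-3,3]
  [1] [-1,3]
  [2] [-3,1]

[-3,3]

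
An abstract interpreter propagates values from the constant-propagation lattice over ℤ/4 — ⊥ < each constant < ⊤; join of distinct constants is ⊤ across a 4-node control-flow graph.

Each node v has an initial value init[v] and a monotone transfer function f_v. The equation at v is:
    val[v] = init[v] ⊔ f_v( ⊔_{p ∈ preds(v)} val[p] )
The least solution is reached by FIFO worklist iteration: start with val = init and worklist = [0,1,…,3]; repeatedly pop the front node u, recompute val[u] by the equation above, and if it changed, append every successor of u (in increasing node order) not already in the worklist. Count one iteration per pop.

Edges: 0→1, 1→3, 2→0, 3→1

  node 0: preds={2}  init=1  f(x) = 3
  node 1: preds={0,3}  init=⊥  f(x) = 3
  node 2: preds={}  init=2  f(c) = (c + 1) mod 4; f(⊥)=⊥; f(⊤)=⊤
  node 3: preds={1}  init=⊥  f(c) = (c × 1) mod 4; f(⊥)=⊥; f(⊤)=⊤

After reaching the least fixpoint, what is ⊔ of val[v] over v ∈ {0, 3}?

Worklist (5 pops):
  #1 pop 0: in=2 → ⊤ (was 1); enqueue []
  #2 pop 1: in=⊤ → 3 (was ⊥); enqueue []
  #3 pop 2: in=⊥ → 2 (no change)
  #4 pop 3: in=3 → 3 (was ⊥); enqueue [1]
  #5 pop 1: in=⊤ → 3 (no change)

Fixpoint:
  val[0] = ⊤
  val[1] = 3
  val[2] = 2
  val[3] = 3

⊤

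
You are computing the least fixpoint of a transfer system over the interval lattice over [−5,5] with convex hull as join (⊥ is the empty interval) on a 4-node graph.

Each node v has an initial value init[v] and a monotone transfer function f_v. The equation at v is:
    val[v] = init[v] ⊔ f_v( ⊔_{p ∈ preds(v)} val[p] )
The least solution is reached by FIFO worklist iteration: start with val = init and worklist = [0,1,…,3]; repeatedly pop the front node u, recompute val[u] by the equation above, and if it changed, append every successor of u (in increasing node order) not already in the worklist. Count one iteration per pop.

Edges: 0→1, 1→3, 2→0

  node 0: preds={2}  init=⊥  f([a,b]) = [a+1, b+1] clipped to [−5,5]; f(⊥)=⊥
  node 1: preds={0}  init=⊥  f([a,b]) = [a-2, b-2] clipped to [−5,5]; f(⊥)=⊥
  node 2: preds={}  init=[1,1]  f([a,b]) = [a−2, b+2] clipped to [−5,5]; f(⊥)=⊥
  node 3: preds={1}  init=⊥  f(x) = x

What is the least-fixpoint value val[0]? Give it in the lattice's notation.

[2,2]

Iteration log — 4 steps:
  step 1. node 0  ⊔preds=[1,1]  new=[2,2]  old=⊥  +wl: 
  step 2. node 1  ⊔preds=[2,2]  new=[0,0]  old=⊥  +wl: 
  step 3. node 2  ⊔preds=⊥  new=[1,1]  stable
  step 4. node 3  ⊔preds=[0,0]  new=[0,0]  old=⊥  +wl: 

Least fixpoint reached:
  node 0: [2,2]
  node 1: [0,0]
  node 2: [1,1]
  node 3: [0,0]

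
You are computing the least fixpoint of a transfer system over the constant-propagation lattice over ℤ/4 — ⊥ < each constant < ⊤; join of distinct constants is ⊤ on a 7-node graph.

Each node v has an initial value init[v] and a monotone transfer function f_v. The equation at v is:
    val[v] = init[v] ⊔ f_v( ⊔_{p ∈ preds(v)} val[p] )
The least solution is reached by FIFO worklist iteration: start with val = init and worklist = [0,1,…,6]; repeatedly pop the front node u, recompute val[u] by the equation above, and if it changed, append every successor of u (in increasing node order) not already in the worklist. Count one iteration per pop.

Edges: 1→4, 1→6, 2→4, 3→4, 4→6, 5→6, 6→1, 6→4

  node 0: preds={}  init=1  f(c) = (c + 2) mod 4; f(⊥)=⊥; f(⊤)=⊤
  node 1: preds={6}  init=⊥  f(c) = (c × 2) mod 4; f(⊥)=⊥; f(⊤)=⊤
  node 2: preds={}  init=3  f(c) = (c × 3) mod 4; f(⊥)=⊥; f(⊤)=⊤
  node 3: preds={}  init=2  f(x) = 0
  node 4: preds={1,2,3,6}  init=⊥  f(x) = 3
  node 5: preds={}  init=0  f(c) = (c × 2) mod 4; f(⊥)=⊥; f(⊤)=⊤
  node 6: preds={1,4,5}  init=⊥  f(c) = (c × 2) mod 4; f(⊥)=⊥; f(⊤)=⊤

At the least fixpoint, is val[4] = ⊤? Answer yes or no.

Iteration log — 10 steps:
  step 1. node 0  ⊔preds=⊥  new=1  stable
  step 2. node 1  ⊔preds=⊥  new=⊥  stable
  step 3. node 2  ⊔preds=⊥  new=3  stable
  step 4. node 3  ⊔preds=⊥  new=⊤  old=2  +wl: 
  step 5. node 4  ⊔preds=⊤  new=3  old=⊥  +wl: 
  step 6. node 5  ⊔preds=⊥  new=0  stable
  step 7. node 6  ⊔preds=⊤  new=⊤  old=⊥  +wl: 1,4
  step 8. node 1  ⊔preds=⊤  new=⊤  old=⊥  +wl: 6
  step 9. node 4  ⊔preds=⊤  new=3  stable
  step 10. node 6  ⊔preds=⊤  new=⊤  stable

Least fixpoint reached:
  node 0: 1
  node 1: ⊤
  node 2: 3
  node 3: ⊤
  node 4: 3
  node 5: 0
  node 6: ⊤

no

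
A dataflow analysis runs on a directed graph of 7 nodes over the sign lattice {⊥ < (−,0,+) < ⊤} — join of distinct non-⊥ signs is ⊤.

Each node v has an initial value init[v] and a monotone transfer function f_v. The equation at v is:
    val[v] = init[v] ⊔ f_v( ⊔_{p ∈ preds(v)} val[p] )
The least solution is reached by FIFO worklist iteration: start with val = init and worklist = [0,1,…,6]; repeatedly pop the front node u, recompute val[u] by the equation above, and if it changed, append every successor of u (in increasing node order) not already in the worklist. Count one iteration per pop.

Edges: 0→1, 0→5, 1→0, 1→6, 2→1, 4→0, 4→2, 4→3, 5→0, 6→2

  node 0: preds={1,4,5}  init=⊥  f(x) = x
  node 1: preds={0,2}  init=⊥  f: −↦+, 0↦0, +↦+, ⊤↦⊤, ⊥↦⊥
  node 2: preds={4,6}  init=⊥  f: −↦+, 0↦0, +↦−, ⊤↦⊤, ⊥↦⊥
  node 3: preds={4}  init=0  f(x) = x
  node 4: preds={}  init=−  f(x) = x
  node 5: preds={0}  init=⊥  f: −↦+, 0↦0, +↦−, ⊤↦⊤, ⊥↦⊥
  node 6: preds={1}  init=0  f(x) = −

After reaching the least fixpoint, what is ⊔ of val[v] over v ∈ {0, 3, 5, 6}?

Worklist (13 pops):
  #1 pop 0: in=− → − (was ⊥); enqueue []
  #2 pop 1: in=− → + (was ⊥); enqueue [0]
  #3 pop 2: in=⊤ → ⊤ (was ⊥); enqueue [1]
  #4 pop 3: in=− → ⊤ (was 0); enqueue []
  #5 pop 4: in=⊥ → − (no change)
  #6 pop 5: in=− → + (was ⊥); enqueue []
  #7 pop 6: in=+ → ⊤ (was 0); enqueue [2]
  #8 pop 0: in=⊤ → ⊤ (was −); enqueue [5]
  #9 pop 1: in=⊤ → ⊤ (was +); enqueue [0,6]
  #10 pop 2: in=⊤ → ⊤ (no change)
  #11 pop 5: in=⊤ → ⊤ (was +); enqueue []
  #12 pop 0: in=⊤ → ⊤ (no change)
  #13 pop 6: in=⊤ → ⊤ (no change)

Fixpoint:
  val[0] = ⊤
  val[1] = ⊤
  val[2] = ⊤
  val[3] = ⊤
  val[4] = −
  val[5] = ⊤
  val[6] = ⊤

⊤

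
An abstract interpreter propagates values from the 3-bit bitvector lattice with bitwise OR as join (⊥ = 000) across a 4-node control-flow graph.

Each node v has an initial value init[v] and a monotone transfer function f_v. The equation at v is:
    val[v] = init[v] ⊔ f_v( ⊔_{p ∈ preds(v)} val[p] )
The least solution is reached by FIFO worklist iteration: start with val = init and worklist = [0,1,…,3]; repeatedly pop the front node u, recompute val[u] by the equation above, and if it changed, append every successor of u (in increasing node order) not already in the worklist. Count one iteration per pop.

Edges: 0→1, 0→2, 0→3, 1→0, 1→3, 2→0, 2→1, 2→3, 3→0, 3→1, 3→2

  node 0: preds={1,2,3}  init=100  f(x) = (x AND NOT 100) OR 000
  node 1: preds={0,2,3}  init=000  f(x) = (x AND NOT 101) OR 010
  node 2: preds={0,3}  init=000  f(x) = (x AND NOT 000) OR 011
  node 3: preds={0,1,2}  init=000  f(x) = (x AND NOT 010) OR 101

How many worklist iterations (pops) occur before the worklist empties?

Worklist (8 pops):
  #1 pop 0: in=000 → 100 (no change)
  #2 pop 1: in=100 → 010 (was 000); enqueue [0]
  #3 pop 2: in=100 → 111 (was 000); enqueue [1]
  #4 pop 3: in=111 → 101 (was 000); enqueue [2]
  #5 pop 0: in=111 → 111 (was 100); enqueue [3]
  #6 pop 1: in=111 → 010 (no change)
  #7 pop 2: in=111 → 111 (no change)
  #8 pop 3: in=111 → 101 (no change)

Fixpoint:
  val[0] = 111
  val[1] = 010
  val[2] = 111
  val[3] = 101

8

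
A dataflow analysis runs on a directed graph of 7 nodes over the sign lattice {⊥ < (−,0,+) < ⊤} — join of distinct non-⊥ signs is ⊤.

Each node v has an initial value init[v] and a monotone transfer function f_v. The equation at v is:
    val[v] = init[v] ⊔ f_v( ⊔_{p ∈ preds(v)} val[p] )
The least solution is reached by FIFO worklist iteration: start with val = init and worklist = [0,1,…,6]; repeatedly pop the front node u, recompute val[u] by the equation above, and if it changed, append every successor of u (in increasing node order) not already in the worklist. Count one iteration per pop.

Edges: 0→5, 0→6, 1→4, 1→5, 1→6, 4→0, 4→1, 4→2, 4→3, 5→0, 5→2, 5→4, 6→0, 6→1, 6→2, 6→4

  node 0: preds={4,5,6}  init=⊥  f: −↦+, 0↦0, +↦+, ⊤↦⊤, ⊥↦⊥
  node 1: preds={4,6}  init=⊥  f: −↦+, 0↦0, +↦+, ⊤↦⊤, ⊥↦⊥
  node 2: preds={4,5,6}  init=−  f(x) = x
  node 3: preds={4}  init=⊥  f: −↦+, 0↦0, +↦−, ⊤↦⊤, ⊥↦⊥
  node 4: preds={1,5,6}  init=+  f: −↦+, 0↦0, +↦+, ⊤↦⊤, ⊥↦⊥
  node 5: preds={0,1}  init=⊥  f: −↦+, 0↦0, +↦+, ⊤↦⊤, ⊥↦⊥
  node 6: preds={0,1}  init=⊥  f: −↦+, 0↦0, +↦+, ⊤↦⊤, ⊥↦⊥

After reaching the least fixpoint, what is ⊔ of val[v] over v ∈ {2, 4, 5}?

⊤

Iteration log — 11 steps:
  step 1. node 0  ⊔preds=+  new=+  old=⊥  +wl: 
  step 2. node 1  ⊔preds=+  new=+  old=⊥  +wl: 
  step 3. node 2  ⊔preds=+  new=⊤  old=−  +wl: 
  step 4. node 3  ⊔preds=+  new=−  old=⊥  +wl: 
  step 5. node 4  ⊔preds=+  new=+  stable
  step 6. node 5  ⊔preds=+  new=+  old=⊥  +wl: 0,2,4
  step 7. node 6  ⊔preds=+  new=+  old=⊥  +wl: 1
  step 8. node 0  ⊔preds=+  new=+  stable
  step 9. node 2  ⊔preds=+  new=⊤  stable
  step 10. node 4  ⊔preds=+  new=+  stable
  step 11. node 1  ⊔preds=+  new=+  stable

Least fixpoint reached:
  node 0: +
  node 1: +
  node 2: ⊤
  node 3: −
  node 4: +
  node 5: +
  node 6: +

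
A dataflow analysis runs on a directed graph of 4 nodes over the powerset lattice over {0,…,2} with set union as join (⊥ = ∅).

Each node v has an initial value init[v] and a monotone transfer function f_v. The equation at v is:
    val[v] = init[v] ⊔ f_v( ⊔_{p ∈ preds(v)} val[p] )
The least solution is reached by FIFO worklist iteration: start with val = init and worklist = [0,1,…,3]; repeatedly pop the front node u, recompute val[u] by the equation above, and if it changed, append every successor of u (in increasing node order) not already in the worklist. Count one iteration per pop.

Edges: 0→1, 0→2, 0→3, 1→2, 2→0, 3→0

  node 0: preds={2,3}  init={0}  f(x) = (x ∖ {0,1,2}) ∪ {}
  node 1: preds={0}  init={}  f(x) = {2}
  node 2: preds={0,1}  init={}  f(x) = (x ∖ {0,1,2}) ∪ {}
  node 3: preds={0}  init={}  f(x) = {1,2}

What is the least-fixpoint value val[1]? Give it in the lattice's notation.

{2}

Trace (5 dequeues):
  [1] u=0 | in {} | out {0} | ==
  [2] u=1 | in {0} | out {2} | prev {} | push {}
  [3] u=2 | in {0,2} | out {} | ==
  [4] u=3 | in {0} | out {1,2} | prev {} | push {0}
  [5] u=0 | in {1,2} | out {0} | ==

Converged values:
  [0] {0}
  [1] {2}
  [2] {}
  [3] {1,2}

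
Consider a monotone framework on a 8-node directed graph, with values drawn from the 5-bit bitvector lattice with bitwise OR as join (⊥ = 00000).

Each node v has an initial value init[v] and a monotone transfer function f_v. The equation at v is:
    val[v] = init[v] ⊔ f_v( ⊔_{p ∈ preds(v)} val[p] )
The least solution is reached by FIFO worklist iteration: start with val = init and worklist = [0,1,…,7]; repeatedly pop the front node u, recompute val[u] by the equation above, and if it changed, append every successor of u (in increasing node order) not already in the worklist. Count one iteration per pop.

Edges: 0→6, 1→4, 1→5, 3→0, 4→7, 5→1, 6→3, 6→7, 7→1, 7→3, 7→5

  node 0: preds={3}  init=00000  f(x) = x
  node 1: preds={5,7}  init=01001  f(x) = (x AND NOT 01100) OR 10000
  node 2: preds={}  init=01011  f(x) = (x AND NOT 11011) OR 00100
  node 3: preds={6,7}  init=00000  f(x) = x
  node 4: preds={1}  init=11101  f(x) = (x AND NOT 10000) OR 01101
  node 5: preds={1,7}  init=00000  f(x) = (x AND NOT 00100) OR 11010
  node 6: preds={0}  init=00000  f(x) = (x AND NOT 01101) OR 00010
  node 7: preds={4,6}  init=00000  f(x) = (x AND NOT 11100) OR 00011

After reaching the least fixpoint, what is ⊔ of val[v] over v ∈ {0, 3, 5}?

Iteration log — 15 steps:
  step 1. node 0  ⊔preds=00000  new=00000  stable
  step 2. node 1  ⊔preds=00000  new=11001  old=01001  +wl: 
  step 3. node 2  ⊔preds=00000  new=01111  old=01011  +wl: 
  step 4. node 3  ⊔preds=00000  new=00000  stable
  step 5. node 4  ⊔preds=11001  new=11101  stable
  step 6. node 5  ⊔preds=11001  new=11011  old=00000  +wl: 1
  step 7. node 6  ⊔preds=00000  new=00010  old=00000  +wl: 3
  step 8. node 7  ⊔preds=11111  new=00011  old=00000  +wl: 5
  step 9. node 1  ⊔preds=11011  new=11011  old=11001  +wl: 4
  step 10. node 3  ⊔preds=00011  new=00011  old=00000  +wl: 0
  step 11. node 5  ⊔preds=11011  new=11011  stable
  step 12. node 4  ⊔preds=11011  new=11111  old=11101  +wl: 7
  step 13. node 0  ⊔preds=00011  new=00011  old=00000  +wl: 6
  step 14. node 7  ⊔preds=11111  new=00011  stable
  step 15. node 6  ⊔preds=00011  new=00010  stable

Least fixpoint reached:
  node 0: 00011
  node 1: 11011
  node 2: 01111
  node 3: 00011
  node 4: 11111
  node 5: 11011
  node 6: 00010
  node 7: 00011

11011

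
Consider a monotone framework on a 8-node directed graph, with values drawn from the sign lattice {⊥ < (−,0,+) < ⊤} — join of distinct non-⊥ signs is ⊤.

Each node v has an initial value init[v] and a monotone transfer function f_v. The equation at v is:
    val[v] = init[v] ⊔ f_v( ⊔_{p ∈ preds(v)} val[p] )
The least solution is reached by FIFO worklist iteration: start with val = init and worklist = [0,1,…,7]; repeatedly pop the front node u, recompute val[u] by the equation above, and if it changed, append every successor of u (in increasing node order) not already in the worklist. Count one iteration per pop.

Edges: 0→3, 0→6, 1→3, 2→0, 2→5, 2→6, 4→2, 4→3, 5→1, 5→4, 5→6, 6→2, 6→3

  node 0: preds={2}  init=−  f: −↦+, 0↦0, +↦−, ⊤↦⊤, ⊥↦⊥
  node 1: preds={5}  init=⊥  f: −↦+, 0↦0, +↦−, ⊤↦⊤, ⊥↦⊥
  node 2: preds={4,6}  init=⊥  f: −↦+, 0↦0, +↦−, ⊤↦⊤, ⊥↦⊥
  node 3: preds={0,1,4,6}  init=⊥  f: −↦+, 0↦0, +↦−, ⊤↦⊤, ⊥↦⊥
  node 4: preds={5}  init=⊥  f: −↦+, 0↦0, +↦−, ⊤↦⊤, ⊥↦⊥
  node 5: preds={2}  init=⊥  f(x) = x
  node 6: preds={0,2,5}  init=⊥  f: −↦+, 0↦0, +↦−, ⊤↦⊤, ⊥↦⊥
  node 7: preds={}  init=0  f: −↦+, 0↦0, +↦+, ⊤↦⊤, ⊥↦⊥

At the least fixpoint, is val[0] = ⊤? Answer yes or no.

Trace (25 dequeues):
  [1] u=0 | in ⊥ | out − | ==
  [2] u=1 | in ⊥ | out ⊥ | ==
  [3] u=2 | in ⊥ | out ⊥ | ==
  [4] u=3 | in − | out + | prev ⊥ | push {}
  [5] u=4 | in ⊥ | out ⊥ | ==
  [6] u=5 | in ⊥ | out ⊥ | ==
  [7] u=6 | in − | out + | prev ⊥ | push {2,3}
  [8] u=7 | in ⊥ | out 0 | ==
  [9] u=2 | in + | out − | prev ⊥ | push {0,5,6}
  [10] u=3 | in ⊤ | out ⊤ | prev + | push {}
  [11] u=0 | in − | out ⊤ | prev − | push {3}
  [12] u=5 | in − | out − | prev ⊥ | push {1,4}
  [13] u=6 | in ⊤ | out ⊤ | prev + | push {2}
  [14] u=3 | in ⊤ | out ⊤ | ==
  [15] u=1 | in − | out + | prev ⊥ | push {3}
  [16] u=4 | in − | out + | prev ⊥ | push {}
  [17] u=2 | in ⊤ | out ⊤ | prev − | push {0,5,6}
  [18] u=3 | in ⊤ | out ⊤ | ==
  [19] u=0 | in ⊤ | out ⊤ | ==
  [20] u=5 | in ⊤ | out ⊤ | prev − | push {1,4}
  [21] u=6 | in ⊤ | out ⊤ | ==
  [22] u=1 | in ⊤ | out ⊤ | prev + | push {3}
  [23] u=4 | in ⊤ | out ⊤ | prev + | push {2}
  [24] u=3 | in ⊤ | out ⊤ | ==
  [25] u=2 | in ⊤ | out ⊤ | ==

Converged values:
  [0] ⊤
  [1] ⊤
  [2] ⊤
  [3] ⊤
  [4] ⊤
  [5] ⊤
  [6] ⊤
  [7] 0

yes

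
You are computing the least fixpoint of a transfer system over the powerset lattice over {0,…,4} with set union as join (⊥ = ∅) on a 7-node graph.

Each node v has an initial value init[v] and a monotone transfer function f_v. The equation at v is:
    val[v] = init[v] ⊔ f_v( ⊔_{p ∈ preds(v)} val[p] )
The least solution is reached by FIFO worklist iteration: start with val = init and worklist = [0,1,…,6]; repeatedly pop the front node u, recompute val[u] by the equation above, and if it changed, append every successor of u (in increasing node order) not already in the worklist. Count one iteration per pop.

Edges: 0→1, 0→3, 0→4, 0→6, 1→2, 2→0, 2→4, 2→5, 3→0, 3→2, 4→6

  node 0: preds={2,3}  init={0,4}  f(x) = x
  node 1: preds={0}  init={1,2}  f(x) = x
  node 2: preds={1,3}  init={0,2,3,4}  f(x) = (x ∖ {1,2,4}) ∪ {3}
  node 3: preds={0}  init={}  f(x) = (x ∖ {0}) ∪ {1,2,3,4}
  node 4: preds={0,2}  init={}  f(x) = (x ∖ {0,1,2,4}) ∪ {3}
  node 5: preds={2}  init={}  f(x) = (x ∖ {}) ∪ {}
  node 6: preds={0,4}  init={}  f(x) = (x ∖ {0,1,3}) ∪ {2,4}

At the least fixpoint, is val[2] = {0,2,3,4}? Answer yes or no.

Trace (13 dequeues):
  [1] u=0 | in {0,2,3,4} | out {0,2,3,4} | prev {0,4} | push {}
  [2] u=1 | in {0,2,3,4} | out {0,1,2,3,4} | prev {1,2} | push {}
  [3] u=2 | in {0,1,2,3,4} | out {0,2,3,4} | ==
  [4] u=3 | in {0,2,3,4} | out {1,2,3,4} | prev {} | push {0,2}
  [5] u=4 | in {0,2,3,4} | out {3} | prev {} | push {}
  [6] u=5 | in {0,2,3,4} | out {0,2,3,4} | prev {} | push {}
  [7] u=6 | in {0,2,3,4} | out {2,4} | prev {} | push {}
  [8] u=0 | in {0,1,2,3,4} | out {0,1,2,3,4} | prev {0,2,3,4} | push {1,3,4,6}
  [9] u=2 | in {0,1,2,3,4} | out {0,2,3,4} | ==
  [10] u=1 | in {0,1,2,3,4} | out {0,1,2,3,4} | ==
  [11] u=3 | in {0,1,2,3,4} | out {1,2,3,4} | ==
  [12] u=4 | in {0,1,2,3,4} | out {3} | ==
  [13] u=6 | in {0,1,2,3,4} | out {2,4} | ==

Converged values:
  [0] {0,1,2,3,4}
  [1] {0,1,2,3,4}
  [2] {0,2,3,4}
  [3] {1,2,3,4}
  [4] {3}
  [5] {0,2,3,4}
  [6] {2,4}

yes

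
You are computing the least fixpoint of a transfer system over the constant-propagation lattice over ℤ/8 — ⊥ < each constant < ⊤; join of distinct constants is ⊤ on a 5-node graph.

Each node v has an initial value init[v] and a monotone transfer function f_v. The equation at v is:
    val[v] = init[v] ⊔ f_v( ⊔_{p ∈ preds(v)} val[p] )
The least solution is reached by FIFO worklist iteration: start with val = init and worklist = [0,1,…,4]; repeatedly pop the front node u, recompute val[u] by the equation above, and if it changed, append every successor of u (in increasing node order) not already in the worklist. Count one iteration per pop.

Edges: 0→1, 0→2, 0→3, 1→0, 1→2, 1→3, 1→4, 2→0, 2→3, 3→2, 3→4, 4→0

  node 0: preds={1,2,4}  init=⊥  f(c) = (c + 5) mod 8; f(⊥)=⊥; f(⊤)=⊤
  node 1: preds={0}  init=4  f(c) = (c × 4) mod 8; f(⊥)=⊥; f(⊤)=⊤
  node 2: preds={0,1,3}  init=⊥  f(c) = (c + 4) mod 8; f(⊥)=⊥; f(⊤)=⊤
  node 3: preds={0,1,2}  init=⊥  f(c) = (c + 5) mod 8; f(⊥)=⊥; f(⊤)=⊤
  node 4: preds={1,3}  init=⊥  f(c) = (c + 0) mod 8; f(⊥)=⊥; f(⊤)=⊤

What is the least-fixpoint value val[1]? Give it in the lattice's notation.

Trace (12 dequeues):
  [1] u=0 | in 4 | out 1 | prev ⊥ | push {}
  [2] u=1 | in 1 | out 4 | ==
  [3] u=2 | in ⊤ | out ⊤ | prev ⊥ | push {0}
  [4] u=3 | in ⊤ | out ⊤ | prev ⊥ | push {2}
  [5] u=4 | in ⊤ | out ⊤ | prev ⊥ | push {}
  [6] u=0 | in ⊤ | out ⊤ | prev 1 | push {1,3}
  [7] u=2 | in ⊤ | out ⊤ | ==
  [8] u=1 | in ⊤ | out ⊤ | prev 4 | push {0,2,4}
  [9] u=3 | in ⊤ | out ⊤ | ==
  [10] u=0 | in ⊤ | out ⊤ | ==
  [11] u=2 | in ⊤ | out ⊤ | ==
  [12] u=4 | in ⊤ | out ⊤ | ==

Converged values:
  [0] ⊤
  [1] ⊤
  [2] ⊤
  [3] ⊤
  [4] ⊤

⊤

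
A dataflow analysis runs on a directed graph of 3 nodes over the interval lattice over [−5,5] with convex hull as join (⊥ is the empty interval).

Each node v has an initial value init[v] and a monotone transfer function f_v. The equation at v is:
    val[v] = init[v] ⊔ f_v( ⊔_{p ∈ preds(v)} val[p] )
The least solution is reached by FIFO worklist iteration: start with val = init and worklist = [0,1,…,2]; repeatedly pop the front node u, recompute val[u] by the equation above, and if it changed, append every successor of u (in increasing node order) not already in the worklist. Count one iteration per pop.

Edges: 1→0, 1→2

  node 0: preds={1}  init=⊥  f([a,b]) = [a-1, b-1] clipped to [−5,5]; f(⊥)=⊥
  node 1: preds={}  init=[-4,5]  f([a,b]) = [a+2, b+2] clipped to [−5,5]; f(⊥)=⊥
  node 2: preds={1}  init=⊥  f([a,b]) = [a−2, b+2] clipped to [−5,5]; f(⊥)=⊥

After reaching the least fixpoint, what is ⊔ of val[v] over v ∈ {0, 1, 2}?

Trace (3 dequeues):
  [1] u=0 | in [-4,5] | out [-5,4] | prev ⊥ | push {}
  [2] u=1 | in ⊥ | out [-4,5] | ==
  [3] u=2 | in [-4,5] | out [-5,5] | prev ⊥ | push {}

Converged values:
  [0] [-5,4]
  [1] [-4,5]
  [2] [-5,5]

[-5,5]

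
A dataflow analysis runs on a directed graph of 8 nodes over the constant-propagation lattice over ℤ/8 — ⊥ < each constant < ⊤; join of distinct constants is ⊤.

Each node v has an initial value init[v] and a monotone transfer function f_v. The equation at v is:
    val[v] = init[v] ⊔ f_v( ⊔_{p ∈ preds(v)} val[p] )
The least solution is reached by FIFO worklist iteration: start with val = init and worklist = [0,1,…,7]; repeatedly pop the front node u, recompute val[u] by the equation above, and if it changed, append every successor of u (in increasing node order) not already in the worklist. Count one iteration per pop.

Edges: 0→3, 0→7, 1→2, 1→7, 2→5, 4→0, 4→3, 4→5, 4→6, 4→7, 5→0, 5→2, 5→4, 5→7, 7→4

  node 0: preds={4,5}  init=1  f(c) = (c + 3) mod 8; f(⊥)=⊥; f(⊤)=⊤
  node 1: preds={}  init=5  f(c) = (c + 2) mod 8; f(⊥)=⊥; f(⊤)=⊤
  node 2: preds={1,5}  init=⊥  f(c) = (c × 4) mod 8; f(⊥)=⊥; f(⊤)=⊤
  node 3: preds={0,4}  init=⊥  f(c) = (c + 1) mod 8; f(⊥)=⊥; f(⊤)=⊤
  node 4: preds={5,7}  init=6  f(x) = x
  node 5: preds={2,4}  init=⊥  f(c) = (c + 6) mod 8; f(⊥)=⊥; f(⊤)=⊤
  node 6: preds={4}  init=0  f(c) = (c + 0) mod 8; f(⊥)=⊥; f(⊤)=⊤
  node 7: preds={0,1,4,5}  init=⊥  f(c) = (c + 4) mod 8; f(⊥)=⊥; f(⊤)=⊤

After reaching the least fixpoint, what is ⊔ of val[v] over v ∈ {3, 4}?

⊤

Iteration log — 16 steps:
  step 1. node 0  ⊔preds=6  new=1  stable
  step 2. node 1  ⊔preds=⊥  new=5  stable
  step 3. node 2  ⊔preds=5  new=4  old=⊥  +wl: 
  step 4. node 3  ⊔preds=⊤  new=⊤  old=⊥  +wl: 
  step 5. node 4  ⊔preds=⊥  new=6  stable
  step 6. node 5  ⊔preds=⊤  new=⊤  old=⊥  +wl: 0,2,4
  step 7. node 6  ⊔preds=6  new=⊤  old=0  +wl: 
  step 8. node 7  ⊔preds=⊤  new=⊤  old=⊥  +wl: 
  step 9. node 0  ⊔preds=⊤  new=⊤  old=1  +wl: 3,7
  step 10. node 2  ⊔preds=⊤  new=⊤  old=4  +wl: 5
  step 11. node 4  ⊔preds=⊤  new=⊤  old=6  +wl: 0,6
  step 12. node 3  ⊔preds=⊤  new=⊤  stable
  step 13. node 7  ⊔preds=⊤  new=⊤  stable
  step 14. node 5  ⊔preds=⊤  new=⊤  stable
  step 15. node 0  ⊔preds=⊤  new=⊤  stable
  step 16. node 6  ⊔preds=⊤  new=⊤  stable

Least fixpoint reached:
  node 0: ⊤
  node 1: 5
  node 2: ⊤
  node 3: ⊤
  node 4: ⊤
  node 5: ⊤
  node 6: ⊤
  node 7: ⊤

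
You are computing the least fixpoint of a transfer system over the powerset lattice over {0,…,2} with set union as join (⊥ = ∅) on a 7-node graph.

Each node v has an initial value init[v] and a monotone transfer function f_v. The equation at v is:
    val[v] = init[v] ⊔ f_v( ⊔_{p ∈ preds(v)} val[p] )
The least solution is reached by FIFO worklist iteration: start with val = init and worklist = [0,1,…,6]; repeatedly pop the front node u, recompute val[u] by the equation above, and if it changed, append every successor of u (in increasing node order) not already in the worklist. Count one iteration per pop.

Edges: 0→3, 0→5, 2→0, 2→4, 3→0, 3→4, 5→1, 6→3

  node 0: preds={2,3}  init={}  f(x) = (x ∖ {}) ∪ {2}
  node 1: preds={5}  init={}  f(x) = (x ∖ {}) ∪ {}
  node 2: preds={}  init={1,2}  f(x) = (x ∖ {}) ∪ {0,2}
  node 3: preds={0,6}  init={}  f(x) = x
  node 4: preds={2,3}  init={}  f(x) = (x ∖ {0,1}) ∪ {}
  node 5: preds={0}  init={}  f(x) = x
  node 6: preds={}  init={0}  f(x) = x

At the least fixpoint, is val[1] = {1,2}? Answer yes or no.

no

Trace (12 dequeues):
  [1] u=0 | in {1,2} | out {1,2} | prev {} | push {}
  [2] u=1 | in {} | out {} | ==
  [3] u=2 | in {} | out {0,1,2} | prev {1,2} | push {0}
  [4] u=3 | in {0,1,2} | out {0,1,2} | prev {} | push {}
  [5] u=4 | in {0,1,2} | out {2} | prev {} | push {}
  [6] u=5 | in {1,2} | out {1,2} | prev {} | push {1}
  [7] u=6 | in {} | out {0} | ==
  [8] u=0 | in {0,1,2} | out {0,1,2} | prev {1,2} | push {3,5}
  [9] u=1 | in {1,2} | out {1,2} | prev {} | push {}
  [10] u=3 | in {0,1,2} | out {0,1,2} | ==
  [11] u=5 | in {0,1,2} | out {0,1,2} | prev {1,2} | push {1}
  [12] u=1 | in {0,1,2} | out {0,1,2} | prev {1,2} | push {}

Converged values:
  [0] {0,1,2}
  [1] {0,1,2}
  [2] {0,1,2}
  [3] {0,1,2}
  [4] {2}
  [5] {0,1,2}
  [6] {0}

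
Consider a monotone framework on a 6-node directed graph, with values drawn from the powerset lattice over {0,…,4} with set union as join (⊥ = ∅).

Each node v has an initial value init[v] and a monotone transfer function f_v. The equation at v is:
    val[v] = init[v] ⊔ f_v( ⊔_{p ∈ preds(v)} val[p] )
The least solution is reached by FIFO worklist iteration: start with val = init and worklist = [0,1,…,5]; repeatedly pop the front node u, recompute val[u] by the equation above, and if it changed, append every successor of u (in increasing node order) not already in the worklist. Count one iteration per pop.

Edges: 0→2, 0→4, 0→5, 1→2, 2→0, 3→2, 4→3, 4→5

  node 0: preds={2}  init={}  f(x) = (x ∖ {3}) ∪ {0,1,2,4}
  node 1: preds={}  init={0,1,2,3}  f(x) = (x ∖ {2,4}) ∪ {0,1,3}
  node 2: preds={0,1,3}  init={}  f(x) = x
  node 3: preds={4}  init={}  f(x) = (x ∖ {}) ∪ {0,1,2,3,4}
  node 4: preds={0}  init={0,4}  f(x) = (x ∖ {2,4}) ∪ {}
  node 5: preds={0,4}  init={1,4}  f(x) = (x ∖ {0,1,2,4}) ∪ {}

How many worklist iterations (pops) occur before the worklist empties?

9

Trace (9 dequeues):
  [1] u=0 | in {} | out {0,1,2,4} | prev {} | push {}
  [2] u=1 | in {} | out {0,1,2,3} | ==
  [3] u=2 | in {0,1,2,3,4} | out {0,1,2,3,4} | prev {} | push {0}
  [4] u=3 | in {0,4} | out {0,1,2,3,4} | prev {} | push {2}
  [5] u=4 | in {0,1,2,4} | out {0,1,4} | prev {0,4} | push {3}
  [6] u=5 | in {0,1,2,4} | out {1,4} | ==
  [7] u=0 | in {0,1,2,3,4} | out {0,1,2,4} | ==
  [8] u=2 | in {0,1,2,3,4} | out {0,1,2,3,4} | ==
  [9] u=3 | in {0,1,4} | out {0,1,2,3,4} | ==

Converged values:
  [0] {0,1,2,4}
  [1] {0,1,2,3}
  [2] {0,1,2,3,4}
  [3] {0,1,2,3,4}
  [4] {0,1,4}
  [5] {1,4}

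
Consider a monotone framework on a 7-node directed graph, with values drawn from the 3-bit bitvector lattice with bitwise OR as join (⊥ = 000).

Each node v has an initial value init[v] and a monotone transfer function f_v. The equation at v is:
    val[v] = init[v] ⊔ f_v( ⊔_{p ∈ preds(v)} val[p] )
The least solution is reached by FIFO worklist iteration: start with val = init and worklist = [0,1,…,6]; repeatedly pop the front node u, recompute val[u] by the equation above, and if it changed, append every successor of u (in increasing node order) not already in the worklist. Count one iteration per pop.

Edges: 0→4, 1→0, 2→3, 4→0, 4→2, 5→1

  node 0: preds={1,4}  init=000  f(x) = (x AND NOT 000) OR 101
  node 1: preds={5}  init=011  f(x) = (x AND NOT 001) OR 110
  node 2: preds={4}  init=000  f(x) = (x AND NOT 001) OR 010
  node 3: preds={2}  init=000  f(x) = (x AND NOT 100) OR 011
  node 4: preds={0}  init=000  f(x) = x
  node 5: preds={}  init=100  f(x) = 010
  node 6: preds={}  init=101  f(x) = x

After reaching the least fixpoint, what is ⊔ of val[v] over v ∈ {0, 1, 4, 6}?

Worklist (11 pops):
  #1 pop 0: in=011 → 111 (was 000); enqueue []
  #2 pop 1: in=100 → 111 (was 011); enqueue [0]
  #3 pop 2: in=000 → 010 (was 000); enqueue []
  #4 pop 3: in=010 → 011 (was 000); enqueue []
  #5 pop 4: in=111 → 111 (was 000); enqueue [2]
  #6 pop 5: in=000 → 110 (was 100); enqueue [1]
  #7 pop 6: in=000 → 101 (no change)
  #8 pop 0: in=111 → 111 (no change)
  #9 pop 2: in=111 → 110 (was 010); enqueue [3]
  #10 pop 1: in=110 → 111 (no change)
  #11 pop 3: in=110 → 011 (no change)

Fixpoint:
  val[0] = 111
  val[1] = 111
  val[2] = 110
  val[3] = 011
  val[4] = 111
  val[5] = 110
  val[6] = 101

111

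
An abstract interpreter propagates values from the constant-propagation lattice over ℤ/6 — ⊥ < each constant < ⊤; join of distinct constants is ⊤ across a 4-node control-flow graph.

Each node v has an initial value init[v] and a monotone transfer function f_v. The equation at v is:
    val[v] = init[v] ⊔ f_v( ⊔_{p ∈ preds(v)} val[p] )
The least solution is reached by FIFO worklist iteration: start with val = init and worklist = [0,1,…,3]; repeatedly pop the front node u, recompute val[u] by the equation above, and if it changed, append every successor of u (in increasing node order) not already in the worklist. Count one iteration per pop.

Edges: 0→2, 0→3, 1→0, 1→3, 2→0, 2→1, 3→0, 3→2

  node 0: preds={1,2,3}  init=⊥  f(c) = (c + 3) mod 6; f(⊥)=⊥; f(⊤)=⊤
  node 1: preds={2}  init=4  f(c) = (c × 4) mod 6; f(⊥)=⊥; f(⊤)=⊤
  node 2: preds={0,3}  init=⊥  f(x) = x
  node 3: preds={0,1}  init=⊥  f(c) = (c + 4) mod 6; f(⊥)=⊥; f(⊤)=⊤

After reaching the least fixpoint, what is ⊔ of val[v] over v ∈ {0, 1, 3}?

Iteration log — 12 steps:
  step 1. node 0  ⊔preds=4  new=1  old=⊥  +wl: 
  step 2. node 1  ⊔preds=⊥  new=4  stable
  step 3. node 2  ⊔preds=1  new=1  old=⊥  +wl: 0,1
  step 4. node 3  ⊔preds=⊤  new=⊤  old=⊥  +wl: 2
  step 5. node 0  ⊔preds=⊤  new=⊤  old=1  +wl: 3
  step 6. node 1  ⊔preds=1  new=4  stable
  step 7. node 2  ⊔preds=⊤  new=⊤  old=1  +wl: 0,1
  step 8. node 3  ⊔preds=⊤  new=⊤  stable
  step 9. node 0  ⊔preds=⊤  new=⊤  stable
  step 10. node 1  ⊔preds=⊤  new=⊤  old=4  +wl: 0,3
  step 11. node 0  ⊔preds=⊤  new=⊤  stable
  step 12. node 3  ⊔preds=⊤  new=⊤  stable

Least fixpoint reached:
  node 0: ⊤
  node 1: ⊤
  node 2: ⊤
  node 3: ⊤

⊤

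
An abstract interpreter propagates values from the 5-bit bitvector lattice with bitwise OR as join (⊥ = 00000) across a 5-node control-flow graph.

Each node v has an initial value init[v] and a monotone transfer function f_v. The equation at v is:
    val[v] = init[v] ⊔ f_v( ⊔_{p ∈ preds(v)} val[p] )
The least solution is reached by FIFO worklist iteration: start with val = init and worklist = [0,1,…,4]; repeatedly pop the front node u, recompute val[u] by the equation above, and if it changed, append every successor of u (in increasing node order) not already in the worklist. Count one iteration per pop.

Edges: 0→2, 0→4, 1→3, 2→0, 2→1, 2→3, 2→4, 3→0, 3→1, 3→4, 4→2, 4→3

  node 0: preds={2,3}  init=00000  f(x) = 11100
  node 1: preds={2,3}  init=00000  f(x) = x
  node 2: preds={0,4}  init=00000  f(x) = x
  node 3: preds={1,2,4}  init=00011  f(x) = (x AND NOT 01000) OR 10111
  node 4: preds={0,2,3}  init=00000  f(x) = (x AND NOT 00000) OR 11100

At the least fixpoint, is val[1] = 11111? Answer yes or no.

Worklist (12 pops):
  #1 pop 0: in=00011 → 11100 (was 00000); enqueue []
  #2 pop 1: in=00011 → 00011 (was 00000); enqueue []
  #3 pop 2: in=11100 → 11100 (was 00000); enqueue [0,1]
  #4 pop 3: in=11111 → 10111 (was 00011); enqueue []
  #5 pop 4: in=11111 → 11111 (was 00000); enqueue [2,3]
  #6 pop 0: in=11111 → 11100 (no change)
  #7 pop 1: in=11111 → 11111 (was 00011); enqueue []
  #8 pop 2: in=11111 → 11111 (was 11100); enqueue [0,1,4]
  #9 pop 3: in=11111 → 10111 (no change)
  #10 pop 0: in=11111 → 11100 (no change)
  #11 pop 1: in=11111 → 11111 (no change)
  #12 pop 4: in=11111 → 11111 (no change)

Fixpoint:
  val[0] = 11100
  val[1] = 11111
  val[2] = 11111
  val[3] = 10111
  val[4] = 11111

yes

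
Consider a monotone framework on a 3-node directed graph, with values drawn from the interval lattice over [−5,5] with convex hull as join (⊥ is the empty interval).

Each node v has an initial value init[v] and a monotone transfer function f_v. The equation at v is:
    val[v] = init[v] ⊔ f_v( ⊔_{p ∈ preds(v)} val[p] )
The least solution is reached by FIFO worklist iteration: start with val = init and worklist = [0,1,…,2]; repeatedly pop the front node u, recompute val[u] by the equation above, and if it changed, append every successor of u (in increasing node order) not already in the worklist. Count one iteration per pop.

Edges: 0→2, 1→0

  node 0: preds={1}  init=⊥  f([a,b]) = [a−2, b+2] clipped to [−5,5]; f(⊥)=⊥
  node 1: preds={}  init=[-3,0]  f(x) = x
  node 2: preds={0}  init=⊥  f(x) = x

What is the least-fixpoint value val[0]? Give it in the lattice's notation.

[-5,2]

Trace (3 dequeues):
  [1] u=0 | in [-3,0] | out [-5,2] | prev ⊥ | push {}
  [2] u=1 | in ⊥ | out [-3,0] | ==
  [3] u=2 | in [-5,2] | out [-5,2] | prev ⊥ | push {}

Converged values:
  [0] [-5,2]
  [1] [-3,0]
  [2] [-5,2]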